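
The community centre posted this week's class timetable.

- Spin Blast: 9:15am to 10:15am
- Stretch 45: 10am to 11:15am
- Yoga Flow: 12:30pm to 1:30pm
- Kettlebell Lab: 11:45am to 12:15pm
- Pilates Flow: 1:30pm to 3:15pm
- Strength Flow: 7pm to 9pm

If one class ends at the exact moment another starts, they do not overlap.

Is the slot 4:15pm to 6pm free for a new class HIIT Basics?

Spin Blast: ends 10:15am at or before HIIT Basics starts 4:15pm → clear.
Stretch 45: ends 11:15am at or before HIIT Basics starts 4:15pm → clear.
Kettlebell Lab: ends 12:15pm at or before HIIT Basics starts 4:15pm → clear.
Yoga Flow: ends 1:30pm at or before HIIT Basics starts 4:15pm → clear.
Pilates Flow: ends 3:15pm at or before HIIT Basics starts 4:15pm → clear.
Strength Flow: starts 7pm at or after HIIT Basics ends 6pm → clear.

Yes — the slot is free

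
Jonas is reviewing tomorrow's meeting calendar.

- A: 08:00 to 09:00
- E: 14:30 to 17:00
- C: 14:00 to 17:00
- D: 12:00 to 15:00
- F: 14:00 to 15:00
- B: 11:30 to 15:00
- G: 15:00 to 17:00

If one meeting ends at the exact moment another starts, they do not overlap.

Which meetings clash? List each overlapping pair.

Sorted by start: A, B, D, C, F, E, G.
B starts after A ends, so nothing later overlaps A either.
D starts before B ends → B and D overlap.
C starts before B ends → B and C overlap.
F starts before B ends → B and F overlap.
E starts before B ends → B and E overlap.
G starts exactly when B ends (back-to-back, no overlap).
C starts before D ends → D and C overlap.
F starts before D ends → D and F overlap.
E starts before D ends → D and E overlap.
G starts exactly when D ends (back-to-back, no overlap).
F starts before C ends → C and F overlap.
E starts before C ends → C and E overlap.
G starts before C ends → C and G overlap.
E starts before F ends → F and E overlap.
G starts exactly when F ends (back-to-back, no overlap).
G starts before E ends → E and G overlap.

B & C, B & D, B & E, B & F, C & D, C & E, C & F, C & G, D & E, D & F, E & F, E & G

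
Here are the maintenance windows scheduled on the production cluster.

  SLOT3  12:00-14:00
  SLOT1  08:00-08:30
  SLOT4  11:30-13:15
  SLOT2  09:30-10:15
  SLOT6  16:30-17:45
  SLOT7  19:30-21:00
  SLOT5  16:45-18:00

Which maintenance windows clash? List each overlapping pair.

SLOT3 & SLOT4, SLOT5 & SLOT6

Two intervals overlap when each starts before the other ends.
Sorted by start: SLOT1, SLOT2, SLOT4, SLOT3, SLOT6, SLOT5, SLOT7.
SLOT2 starts after SLOT1 ends — done with SLOT1.
SLOT4 starts after SLOT2 ends — done with SLOT2.
SLOT3 starts before SLOT4 ends → SLOT4 and SLOT3 overlap.
SLOT6 starts after SLOT4 ends — done with SLOT4.
SLOT6 starts after SLOT3 ends — done with SLOT3.
SLOT5 starts before SLOT6 ends → SLOT6 and SLOT5 overlap.
SLOT7 starts after SLOT6 ends.
SLOT7 starts after SLOT5 ends.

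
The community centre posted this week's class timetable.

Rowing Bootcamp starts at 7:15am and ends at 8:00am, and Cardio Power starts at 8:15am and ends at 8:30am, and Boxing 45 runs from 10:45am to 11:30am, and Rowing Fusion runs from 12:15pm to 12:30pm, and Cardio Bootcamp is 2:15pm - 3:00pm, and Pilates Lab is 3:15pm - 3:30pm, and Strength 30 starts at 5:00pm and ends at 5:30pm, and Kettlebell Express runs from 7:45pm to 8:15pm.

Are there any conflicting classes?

Sorted by start: Rowing Bootcamp, Cardio Power, Boxing 45, Rowing Fusion, Cardio Bootcamp, Pilates Lab, Strength 30, Kettlebell Express.
Cardio Power starts after Rowing Bootcamp ends; Rowing Bootcamp is clear from here.
Boxing 45 starts after Cardio Power ends; Cardio Power is clear from here.
Rowing Fusion starts after Boxing 45 ends; Boxing 45 is clear from here.
Cardio Bootcamp starts after Rowing Fusion ends; Rowing Fusion is clear from here.
Pilates Lab starts after Cardio Bootcamp ends; Cardio Bootcamp is clear from here.
Strength 30 starts after Pilates Lab ends; Pilates Lab is clear from here.
Kettlebell Express starts after Strength 30 ends.
Every pair is clear; the schedule has no overlaps.

No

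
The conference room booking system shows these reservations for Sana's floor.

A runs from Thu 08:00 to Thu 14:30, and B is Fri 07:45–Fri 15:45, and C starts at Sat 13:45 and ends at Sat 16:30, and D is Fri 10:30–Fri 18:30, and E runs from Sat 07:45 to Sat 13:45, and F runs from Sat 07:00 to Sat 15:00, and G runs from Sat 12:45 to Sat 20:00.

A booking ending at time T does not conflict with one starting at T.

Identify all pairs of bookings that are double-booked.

B & D, C & F, C & G, E & F, E & G, F & G

Sorted by start: A, B, D, F, E, G, C.
B starts after A ends — done with A.
D starts before B ends → B and D overlap.
F starts after B ends — done with B.
F starts after D ends — done with D.
E starts before F ends → F and E overlap.
G starts before F ends → F and G overlap.
C starts before F ends → F and C overlap.
G starts before E ends → E and G overlap.
C starts exactly when E ends (back-to-back, no overlap).
C starts before G ends → G and C overlap.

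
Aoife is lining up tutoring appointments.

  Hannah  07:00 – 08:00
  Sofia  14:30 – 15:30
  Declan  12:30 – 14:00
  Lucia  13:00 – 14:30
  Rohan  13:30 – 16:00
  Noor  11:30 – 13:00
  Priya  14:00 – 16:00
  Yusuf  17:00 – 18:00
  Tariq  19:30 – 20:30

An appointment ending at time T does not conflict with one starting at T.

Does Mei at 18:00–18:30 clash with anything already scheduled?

Hannah: ends 08:00 at or before Mei starts 18:00 → clear.
Noor: ends 13:00 at or before Mei starts 18:00 → clear.
Declan: ends 14:00 at or before Mei starts 18:00 → clear.
Lucia: ends 14:30 at or before Mei starts 18:00 → clear.
Rohan: ends 16:00 at or before Mei starts 18:00 → clear.
Priya: ends 16:00 at or before Mei starts 18:00 → clear.
Sofia: ends 15:30 at or before Mei starts 18:00 → clear.
Yusuf: ends 18:00 at or before Mei starts 18:00 → clear.
Tariq: starts 19:30 at or after Mei ends 18:30 → clear.

No — it doesn't clash with anything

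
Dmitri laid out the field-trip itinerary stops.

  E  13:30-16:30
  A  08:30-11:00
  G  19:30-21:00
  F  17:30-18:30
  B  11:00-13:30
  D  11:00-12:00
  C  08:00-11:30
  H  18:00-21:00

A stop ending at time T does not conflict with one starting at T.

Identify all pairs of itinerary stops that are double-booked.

A & C, B & C, B & D, C & D, F & H, G & H

Sorted by start: C, A, B, D, E, F, H, G.
A starts before C ends → C and A overlap.
B starts before C ends → C and B overlap.
D starts before C ends → C and D overlap.
E starts after C ends; C is clear from here.
B starts exactly when A ends (back-to-back, no overlap); A is clear from here.
D starts before B ends → B and D overlap.
E starts exactly when B ends (back-to-back, no overlap); B is clear from here.
E starts after D ends; D is clear from here.
F starts after E ends; E is clear from here.
H starts before F ends → F and H overlap.
G starts after F ends.
G starts before H ends → H and G overlap.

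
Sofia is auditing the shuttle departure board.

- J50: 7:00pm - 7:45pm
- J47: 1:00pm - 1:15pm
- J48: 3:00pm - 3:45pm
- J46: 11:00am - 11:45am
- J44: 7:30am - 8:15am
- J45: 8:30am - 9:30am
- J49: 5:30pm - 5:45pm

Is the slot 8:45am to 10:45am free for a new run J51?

No — it overlaps J45

J44: ends 8:15am at or before J51 starts 8:45am → clear.
J45: starts 8:30am before J51 ends 10:45am, and ends 9:30am after J51 starts 8:45am → overlap.
J46: starts 11:00am at or after J51 ends 10:45am → clear.
J47: starts 1:00pm at or after J51 ends 10:45am → clear.
J48: starts 3:00pm at or after J51 ends 10:45am → clear.
J49: starts 5:30pm at or after J51 ends 10:45am → clear.
J50: starts 7:00pm at or after J51 ends 10:45am → clear.
J51 overlaps J45.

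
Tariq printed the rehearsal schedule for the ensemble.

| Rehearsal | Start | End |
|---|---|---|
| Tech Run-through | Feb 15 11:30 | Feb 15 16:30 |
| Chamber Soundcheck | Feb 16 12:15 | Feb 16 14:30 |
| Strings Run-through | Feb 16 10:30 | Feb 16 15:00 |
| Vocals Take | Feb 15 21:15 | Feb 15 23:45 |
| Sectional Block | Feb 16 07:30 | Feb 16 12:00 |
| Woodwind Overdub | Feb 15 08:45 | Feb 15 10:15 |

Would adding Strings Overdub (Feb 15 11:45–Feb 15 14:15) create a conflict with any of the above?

Woodwind Overdub: ends Feb 15 10:15 at or before Strings Overdub starts Feb 15 11:45 → clear.
Tech Run-through: starts Feb 15 11:30 before Strings Overdub ends Feb 15 14:15, and ends Feb 15 16:30 after Strings Overdub starts Feb 15 11:45 → overlap.
Vocals Take: starts Feb 15 21:15 at or after Strings Overdub ends Feb 15 14:15 → clear.
Sectional Block: starts Feb 16 07:30 at or after Strings Overdub ends Feb 15 14:15 → clear.
Strings Run-through: starts Feb 16 10:30 at or after Strings Overdub ends Feb 15 14:15 → clear.
Chamber Soundcheck: starts Feb 16 12:15 at or after Strings Overdub ends Feb 15 14:15 → clear.
Strings Overdub overlaps Tech Run-through.

Yes — it overlaps Tech Run-through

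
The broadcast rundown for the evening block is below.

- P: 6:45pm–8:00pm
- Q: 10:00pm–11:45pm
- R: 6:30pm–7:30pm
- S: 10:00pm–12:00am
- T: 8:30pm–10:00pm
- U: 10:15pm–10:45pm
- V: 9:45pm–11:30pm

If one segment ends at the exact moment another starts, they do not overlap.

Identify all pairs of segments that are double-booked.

P & R, Q & S, Q & U, Q & V, S & U, S & V, T & V, U & V

Sorted by start: R, P, T, V, Q, S, U.
P starts before R ends → R and P overlap.
T starts after R ends, so R has no further overlaps.
T starts after P ends, so P has no further overlaps.
V starts before T ends → T and V overlap.
Q starts exactly when T ends (back-to-back, no overlap), so T has no further overlaps.
Q starts before V ends → V and Q overlap.
S starts before V ends → V and S overlap.
U starts before V ends → V and U overlap.
S starts before Q ends → Q and S overlap.
U starts before Q ends → Q and U overlap.
U starts before S ends → S and U overlap.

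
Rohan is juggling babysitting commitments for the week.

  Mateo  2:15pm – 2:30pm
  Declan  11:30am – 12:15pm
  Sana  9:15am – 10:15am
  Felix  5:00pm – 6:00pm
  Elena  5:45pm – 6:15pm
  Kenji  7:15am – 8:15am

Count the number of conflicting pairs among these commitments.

Sorted by start: Kenji, Sana, Declan, Mateo, Felix, Elena.
Sana starts after Kenji ends, so Kenji has no further overlaps.
Declan starts after Sana ends, so Sana has no further overlaps.
Mateo starts after Declan ends, so Declan has no further overlaps.
Felix starts after Mateo ends, so Mateo has no further overlaps.
Elena starts before Felix ends → Felix and Elena overlap.
Overlapping pairs: Elena & Felix — 1 in total.

1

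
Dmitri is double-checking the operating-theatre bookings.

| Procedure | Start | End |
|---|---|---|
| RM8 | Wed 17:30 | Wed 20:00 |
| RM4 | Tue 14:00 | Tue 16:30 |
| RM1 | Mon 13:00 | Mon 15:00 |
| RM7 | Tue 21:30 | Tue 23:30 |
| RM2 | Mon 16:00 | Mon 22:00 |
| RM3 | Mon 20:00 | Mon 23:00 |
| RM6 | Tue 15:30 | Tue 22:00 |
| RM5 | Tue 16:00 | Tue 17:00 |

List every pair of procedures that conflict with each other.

Check each pair: they overlap iff neither finishes before the other starts.
Sorted by start: RM1, RM2, RM3, RM4, RM6, RM5, RM7, RM8.
RM2 starts after RM1 ends, so nothing later overlaps RM1 either.
RM3 starts before RM2 ends → RM2 and RM3 overlap.
RM4 starts after RM2 ends, so nothing later overlaps RM2 either.
RM4 starts after RM3 ends, so nothing later overlaps RM3 either.
RM6 starts before RM4 ends → RM4 and RM6 overlap.
RM5 starts before RM4 ends → RM4 and RM5 overlap.
RM7 starts after RM4 ends, so nothing later overlaps RM4 either.
RM5 starts before RM6 ends → RM6 and RM5 overlap.
RM7 starts before RM6 ends → RM6 and RM7 overlap.
RM8 starts after RM6 ends.
RM7 starts after RM5 ends, so nothing later overlaps RM5 either.
RM8 starts after RM7 ends.

RM2 & RM3, RM4 & RM5, RM4 & RM6, RM5 & RM6, RM6 & RM7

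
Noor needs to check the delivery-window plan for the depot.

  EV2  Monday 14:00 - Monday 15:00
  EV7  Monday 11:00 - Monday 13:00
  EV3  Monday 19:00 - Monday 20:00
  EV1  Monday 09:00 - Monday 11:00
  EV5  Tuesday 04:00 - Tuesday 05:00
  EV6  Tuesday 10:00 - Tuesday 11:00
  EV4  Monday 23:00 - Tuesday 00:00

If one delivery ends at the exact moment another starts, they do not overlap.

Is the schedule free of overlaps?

Yes

Check each pair: they overlap iff neither finishes before the other starts.
Sorted by start: EV1, EV7, EV2, EV3, EV4, EV5, EV6.
EV7 starts exactly when EV1 ends (back-to-back, no overlap) — done with EV1.
EV2 starts after EV7 ends — done with EV7.
EV3 starts after EV2 ends — done with EV2.
EV4 starts after EV3 ends — done with EV3.
EV5 starts after EV4 ends — done with EV4.
EV6 starts after EV5 ends.
Every pair is clear; the schedule has no overlaps.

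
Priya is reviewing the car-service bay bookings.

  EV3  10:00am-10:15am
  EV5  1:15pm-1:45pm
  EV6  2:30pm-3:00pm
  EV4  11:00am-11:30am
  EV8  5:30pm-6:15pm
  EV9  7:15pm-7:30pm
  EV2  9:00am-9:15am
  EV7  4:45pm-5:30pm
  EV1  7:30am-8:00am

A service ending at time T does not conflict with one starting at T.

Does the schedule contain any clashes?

No

Check each pair: they overlap iff neither finishes before the other starts.
Sorted by start: EV1, EV2, EV3, EV4, EV5, EV6, EV7, EV8, EV9.
EV2 starts after EV1 ends; EV1 is clear from here.
EV3 starts after EV2 ends; EV2 is clear from here.
EV4 starts after EV3 ends; EV3 is clear from here.
EV5 starts after EV4 ends; EV4 is clear from here.
EV6 starts after EV5 ends; EV5 is clear from here.
EV7 starts after EV6 ends; EV6 is clear from here.
EV8 starts exactly when EV7 ends (back-to-back, no overlap); EV7 is clear from here.
EV9 starts after EV8 ends.
Every pair is clear; the schedule has no overlaps.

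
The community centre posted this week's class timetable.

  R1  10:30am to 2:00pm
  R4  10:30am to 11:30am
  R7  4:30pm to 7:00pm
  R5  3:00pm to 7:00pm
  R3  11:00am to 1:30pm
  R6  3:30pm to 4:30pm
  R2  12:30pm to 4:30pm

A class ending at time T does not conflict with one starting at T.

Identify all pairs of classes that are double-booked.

R1 & R2, R1 & R3, R1 & R4, R2 & R3, R2 & R5, R2 & R6, R3 & R4, R5 & R6, R5 & R7

Two intervals overlap when each starts before the other ends.
Sorted by start: R1, R4, R3, R2, R5, R6, R7.
R4 starts before R1 ends → R1 and R4 overlap.
R3 starts before R1 ends → R1 and R3 overlap.
R2 starts before R1 ends → R1 and R2 overlap.
R5 starts after R1 ends, so R1 has no further overlaps.
R3 starts before R4 ends → R4 and R3 overlap.
R2 starts after R4 ends, so R4 has no further overlaps.
R2 starts before R3 ends → R3 and R2 overlap.
R5 starts after R3 ends, so R3 has no further overlaps.
R5 starts before R2 ends → R2 and R5 overlap.
R6 starts before R2 ends → R2 and R6 overlap.
R7 starts exactly when R2 ends (back-to-back, no overlap).
R6 starts before R5 ends → R5 and R6 overlap.
R7 starts before R5 ends → R5 and R7 overlap.
R7 starts exactly when R6 ends (back-to-back, no overlap).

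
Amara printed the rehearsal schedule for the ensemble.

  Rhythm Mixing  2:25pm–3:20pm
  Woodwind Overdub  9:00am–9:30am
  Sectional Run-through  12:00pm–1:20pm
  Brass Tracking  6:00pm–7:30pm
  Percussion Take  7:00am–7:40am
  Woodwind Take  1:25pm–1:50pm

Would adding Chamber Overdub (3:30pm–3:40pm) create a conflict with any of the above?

Percussion Take: ends 7:40am at or before Chamber Overdub starts 3:30pm → clear.
Woodwind Overdub: ends 9:30am at or before Chamber Overdub starts 3:30pm → clear.
Sectional Run-through: ends 1:20pm at or before Chamber Overdub starts 3:30pm → clear.
Woodwind Take: ends 1:50pm at or before Chamber Overdub starts 3:30pm → clear.
Rhythm Mixing: ends 3:20pm at or before Chamber Overdub starts 3:30pm → clear.
Brass Tracking: starts 6:00pm at or after Chamber Overdub ends 3:40pm → clear.

No — it doesn't clash with anything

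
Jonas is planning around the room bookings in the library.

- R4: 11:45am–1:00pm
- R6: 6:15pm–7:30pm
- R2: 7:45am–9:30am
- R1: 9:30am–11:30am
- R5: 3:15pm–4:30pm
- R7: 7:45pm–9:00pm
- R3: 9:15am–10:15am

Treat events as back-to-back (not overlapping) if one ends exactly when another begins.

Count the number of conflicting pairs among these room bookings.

2

Sorted by start: R2, R3, R1, R4, R5, R6, R7.
R3 starts before R2 ends → R2 and R3 overlap.
R1 starts exactly when R2 ends (back-to-back, no overlap); R2 is clear from here.
R1 starts before R3 ends → R3 and R1 overlap.
R4 starts after R3 ends; R3 is clear from here.
R4 starts after R1 ends; R1 is clear from here.
R5 starts after R4 ends; R4 is clear from here.
R6 starts after R5 ends; R5 is clear from here.
R7 starts after R6 ends.
Overlapping pairs: R1 & R3, R2 & R3 — 2 in total.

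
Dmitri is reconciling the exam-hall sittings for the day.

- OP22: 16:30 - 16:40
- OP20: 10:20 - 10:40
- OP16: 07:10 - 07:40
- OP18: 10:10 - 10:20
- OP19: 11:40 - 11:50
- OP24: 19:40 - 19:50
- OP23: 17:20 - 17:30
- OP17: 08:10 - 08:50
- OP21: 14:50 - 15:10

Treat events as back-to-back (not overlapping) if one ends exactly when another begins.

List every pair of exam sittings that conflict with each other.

none

Sorted by start: OP16, OP17, OP18, OP20, OP19, OP21, OP22, OP23, OP24.
OP17 starts after OP16 ends, so OP16 has no further overlaps.
OP18 starts after OP17 ends, so OP17 has no further overlaps.
OP20 starts exactly when OP18 ends (back-to-back, no overlap), so OP18 has no further overlaps.
OP19 starts after OP20 ends, so OP20 has no further overlaps.
OP21 starts after OP19 ends, so OP19 has no further overlaps.
OP22 starts after OP21 ends, so OP21 has no further overlaps.
OP23 starts after OP22 ends, so OP22 has no further overlaps.
OP24 starts after OP23 ends.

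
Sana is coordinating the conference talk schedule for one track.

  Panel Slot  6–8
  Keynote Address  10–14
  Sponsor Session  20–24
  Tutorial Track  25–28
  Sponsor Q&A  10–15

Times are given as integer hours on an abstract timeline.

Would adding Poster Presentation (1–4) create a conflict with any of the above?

No — it doesn't clash with anything

Panel Slot: starts 6 at or after Poster Presentation ends 4 → clear.
Keynote Address: starts 10 at or after Poster Presentation ends 4 → clear.
Sponsor Q&A: starts 10 at or after Poster Presentation ends 4 → clear.
Sponsor Session: starts 20 at or after Poster Presentation ends 4 → clear.
Tutorial Track: starts 25 at or after Poster Presentation ends 4 → clear.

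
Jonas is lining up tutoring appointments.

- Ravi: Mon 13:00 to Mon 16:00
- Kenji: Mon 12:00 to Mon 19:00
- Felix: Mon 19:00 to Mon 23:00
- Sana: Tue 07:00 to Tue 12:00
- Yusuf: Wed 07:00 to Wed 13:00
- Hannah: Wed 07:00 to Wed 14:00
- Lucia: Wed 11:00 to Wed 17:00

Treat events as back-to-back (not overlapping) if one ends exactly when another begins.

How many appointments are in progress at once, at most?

3

Sweep the timeline, counting +1 at each start and −1 at each end (ends before starts at a tie):
Mon 12:00 start Kenji → 1
Mon 13:00 start Ravi → 2
Mon 16:00 end Ravi → 1
Mon 19:00 end Kenji → 0
Mon 19:00 start Felix → 1
Mon 23:00 end Felix → 0
Tue 07:00 start Sana → 1
Tue 12:00 end Sana → 0
Wed 07:00 start Hannah → 1
Wed 07:00 start Yusuf → 2
Wed 11:00 start Lucia → 3
Wed 13:00 end Yusuf → 2
Wed 14:00 end Hannah → 1
Wed 17:00 end Lucia → 0
Peak is 3, at Wed 11:00 (Hannah, Lucia, Yusuf).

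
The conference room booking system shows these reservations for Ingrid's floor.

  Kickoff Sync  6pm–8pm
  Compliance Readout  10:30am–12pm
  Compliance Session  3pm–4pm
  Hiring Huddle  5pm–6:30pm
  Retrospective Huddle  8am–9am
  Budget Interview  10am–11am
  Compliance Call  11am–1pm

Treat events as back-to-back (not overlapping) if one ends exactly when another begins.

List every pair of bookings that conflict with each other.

Budget Interview & Compliance Readout, Compliance Call & Compliance Readout, Hiring Huddle & Kickoff Sync

Two intervals overlap when each starts before the other ends.
Sorted by start: Retrospective Huddle, Budget Interview, Compliance Readout, Compliance Call, Compliance Session, Hiring Huddle, Kickoff Sync.
Budget Interview starts after Retrospective Huddle ends — done with Retrospective Huddle.
Compliance Readout starts before Budget Interview ends → Budget Interview and Compliance Readout overlap.
Compliance Call starts exactly when Budget Interview ends (back-to-back, no overlap) — done with Budget Interview.
Compliance Call starts before Compliance Readout ends → Compliance Readout and Compliance Call overlap.
Compliance Session starts after Compliance Readout ends — done with Compliance Readout.
Compliance Session starts after Compliance Call ends — done with Compliance Call.
Hiring Huddle starts after Compliance Session ends — done with Compliance Session.
Kickoff Sync starts before Hiring Huddle ends → Hiring Huddle and Kickoff Sync overlap.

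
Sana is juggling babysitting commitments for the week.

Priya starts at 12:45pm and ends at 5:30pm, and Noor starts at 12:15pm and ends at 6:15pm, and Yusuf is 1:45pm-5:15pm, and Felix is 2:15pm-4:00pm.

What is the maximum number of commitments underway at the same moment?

Walk through starts and ends in time order (an end at T is processed before a start at T):
12:15pm start Noor → 1
12:45pm start Priya → 2
1:45pm start Yusuf → 3
2:15pm start Felix → 4
4:00pm end Felix → 3
5:15pm end Yusuf → 2
5:30pm end Priya → 1
6:15pm end Noor → 0
Peak is 4, at 2:15pm (Felix, Noor, Priya, Yusuf).

4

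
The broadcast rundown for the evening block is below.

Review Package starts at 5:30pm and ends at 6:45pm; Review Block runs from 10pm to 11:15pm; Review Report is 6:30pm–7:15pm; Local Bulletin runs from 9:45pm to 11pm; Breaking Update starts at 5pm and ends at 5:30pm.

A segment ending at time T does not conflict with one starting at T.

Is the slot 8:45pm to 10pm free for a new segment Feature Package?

Breaking Update: ends 5:30pm at or before Feature Package starts 8:45pm → clear.
Review Package: ends 6:45pm at or before Feature Package starts 8:45pm → clear.
Review Report: ends 7:15pm at or before Feature Package starts 8:45pm → clear.
Local Bulletin: starts 9:45pm before Feature Package ends 10pm, and ends 11pm after Feature Package starts 8:45pm → overlap.
Review Block: starts 10pm at or after Feature Package ends 10pm → clear.
Feature Package overlaps Local Bulletin.

No — it overlaps Local Bulletin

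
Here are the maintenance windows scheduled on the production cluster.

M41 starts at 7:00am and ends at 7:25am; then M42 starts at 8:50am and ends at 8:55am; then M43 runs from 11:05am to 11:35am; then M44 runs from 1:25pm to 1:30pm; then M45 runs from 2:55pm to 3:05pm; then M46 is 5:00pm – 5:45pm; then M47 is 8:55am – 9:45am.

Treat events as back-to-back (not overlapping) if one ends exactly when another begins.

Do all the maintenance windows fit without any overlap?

Sorted by start: M41, M42, M47, M43, M44, M45, M46.
M42 starts after M41 ends, so M41 has no further overlaps.
M47 starts exactly when M42 ends (back-to-back, no overlap), so M42 has no further overlaps.
M43 starts after M47 ends, so M47 has no further overlaps.
M44 starts after M43 ends, so M43 has no further overlaps.
M45 starts after M44 ends, so M44 has no further overlaps.
M46 starts after M45 ends.
Every pair is clear; the schedule has no overlaps.

Yes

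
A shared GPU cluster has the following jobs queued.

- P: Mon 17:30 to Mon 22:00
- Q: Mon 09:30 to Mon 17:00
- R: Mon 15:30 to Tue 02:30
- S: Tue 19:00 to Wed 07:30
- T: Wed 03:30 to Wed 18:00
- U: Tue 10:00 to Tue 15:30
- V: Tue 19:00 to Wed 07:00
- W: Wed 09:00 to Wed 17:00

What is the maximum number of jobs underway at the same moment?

Sort all start/end points and keep a running count:
Mon 09:30 start Q → 1
Mon 15:30 start R → 2
Mon 17:00 end Q → 1
Mon 17:30 start P → 2
Mon 22:00 end P → 1
Tue 02:30 end R → 0
Tue 10:00 start U → 1
Tue 15:30 end U → 0
Tue 19:00 start S → 1
Tue 19:00 start V → 2
Wed 03:30 start T → 3
Wed 07:00 end V → 2
Wed 07:30 end S → 1
Wed 09:00 start W → 2
Wed 17:00 end W → 1
Wed 18:00 end T → 0
Peak is 3, at Wed 03:30 (S, T, V).

3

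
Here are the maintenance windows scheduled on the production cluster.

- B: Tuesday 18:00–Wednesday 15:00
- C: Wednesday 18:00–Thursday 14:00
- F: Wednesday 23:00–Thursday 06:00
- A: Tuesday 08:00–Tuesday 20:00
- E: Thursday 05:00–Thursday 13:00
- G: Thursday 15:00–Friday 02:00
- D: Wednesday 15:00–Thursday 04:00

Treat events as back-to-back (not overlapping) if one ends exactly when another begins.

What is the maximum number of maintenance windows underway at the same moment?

3

Walk through starts and ends in time order (an end at T is processed before a start at T):
Tuesday 08:00 start A → 1
Tuesday 18:00 start B → 2
Tuesday 20:00 end A → 1
Wednesday 15:00 end B → 0
Wednesday 15:00 start D → 1
Wednesday 18:00 start C → 2
Wednesday 23:00 start F → 3
Thursday 04:00 end D → 2
Thursday 05:00 start E → 3
Thursday 06:00 end F → 2
Thursday 13:00 end E → 1
Thursday 14:00 end C → 0
Thursday 15:00 start G → 1
Friday 02:00 end G → 0
Peak is 3, at Wednesday 23:00 (C, D, F).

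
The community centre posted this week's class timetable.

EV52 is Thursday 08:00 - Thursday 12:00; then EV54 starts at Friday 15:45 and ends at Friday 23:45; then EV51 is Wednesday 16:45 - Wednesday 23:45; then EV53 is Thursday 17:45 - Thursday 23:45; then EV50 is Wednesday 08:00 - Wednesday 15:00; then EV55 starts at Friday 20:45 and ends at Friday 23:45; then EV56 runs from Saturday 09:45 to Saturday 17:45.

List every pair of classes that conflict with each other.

EV54 & EV55

Sorted by start: EV50, EV51, EV52, EV53, EV54, EV55, EV56.
EV51 starts after EV50 ends, so EV50 has no further overlaps.
EV52 starts after EV51 ends, so EV51 has no further overlaps.
EV53 starts after EV52 ends, so EV52 has no further overlaps.
EV54 starts after EV53 ends, so EV53 has no further overlaps.
EV55 starts before EV54 ends → EV54 and EV55 overlap.
EV56 starts after EV54 ends.
EV56 starts after EV55 ends.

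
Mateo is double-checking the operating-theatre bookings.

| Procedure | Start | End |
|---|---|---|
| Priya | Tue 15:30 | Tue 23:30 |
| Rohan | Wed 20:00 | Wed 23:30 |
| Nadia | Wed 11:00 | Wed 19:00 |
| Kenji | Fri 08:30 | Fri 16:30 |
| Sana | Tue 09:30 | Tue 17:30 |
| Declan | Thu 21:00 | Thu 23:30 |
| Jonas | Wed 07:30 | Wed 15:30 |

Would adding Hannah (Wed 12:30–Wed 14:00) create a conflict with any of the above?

Yes — it overlaps Jonas, Nadia

Sana: ends Tue 17:30 at or before Hannah starts Wed 12:30 → clear.
Priya: ends Tue 23:30 at or before Hannah starts Wed 12:30 → clear.
Jonas: starts Wed 07:30 before Hannah ends Wed 14:00, and ends Wed 15:30 after Hannah starts Wed 12:30 → overlap.
Nadia: starts Wed 11:00 before Hannah ends Wed 14:00, and ends Wed 19:00 after Hannah starts Wed 12:30 → overlap.
Rohan: starts Wed 20:00 at or after Hannah ends Wed 14:00 → clear.
Declan: starts Thu 21:00 at or after Hannah ends Wed 14:00 → clear.
Kenji: starts Fri 08:30 at or after Hannah ends Wed 14:00 → clear.
Hannah overlaps Jonas, Nadia.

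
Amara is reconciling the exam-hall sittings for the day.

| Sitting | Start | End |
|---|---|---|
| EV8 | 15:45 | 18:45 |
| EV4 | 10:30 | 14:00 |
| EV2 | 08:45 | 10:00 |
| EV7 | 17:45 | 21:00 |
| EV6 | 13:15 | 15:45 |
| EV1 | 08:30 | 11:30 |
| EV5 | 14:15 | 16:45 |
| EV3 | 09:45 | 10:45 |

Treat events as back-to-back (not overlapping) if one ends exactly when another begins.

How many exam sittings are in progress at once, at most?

3

Walk through starts and ends in time order (an end at T is processed before a start at T):
08:30 start EV1 → 1
08:45 start EV2 → 2
09:45 start EV3 → 3
10:00 end EV2 → 2
10:30 start EV4 → 3
10:45 end EV3 → 2
11:30 end EV1 → 1
13:15 start EV6 → 2
14:00 end EV4 → 1
14:15 start EV5 → 2
15:45 end EV6 → 1
15:45 start EV8 → 2
16:45 end EV5 → 1
17:45 start EV7 → 2
18:45 end EV8 → 1
21:00 end EV7 → 0
Peak is 3, at 09:45 (EV1, EV2, EV3).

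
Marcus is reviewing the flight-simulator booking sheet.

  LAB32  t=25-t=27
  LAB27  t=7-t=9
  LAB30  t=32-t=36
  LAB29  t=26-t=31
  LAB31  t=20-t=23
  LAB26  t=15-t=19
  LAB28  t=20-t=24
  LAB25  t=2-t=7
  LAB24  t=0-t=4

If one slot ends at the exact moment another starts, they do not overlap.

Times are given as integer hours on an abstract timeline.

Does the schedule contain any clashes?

Yes

Sorted by start: LAB24, LAB25, LAB27, LAB26, LAB28, LAB31, LAB32, LAB29, LAB30.
LAB25 starts before LAB24 ends → LAB24 and LAB25 overlap.
That's a conflict, so the schedule is not conflict-free.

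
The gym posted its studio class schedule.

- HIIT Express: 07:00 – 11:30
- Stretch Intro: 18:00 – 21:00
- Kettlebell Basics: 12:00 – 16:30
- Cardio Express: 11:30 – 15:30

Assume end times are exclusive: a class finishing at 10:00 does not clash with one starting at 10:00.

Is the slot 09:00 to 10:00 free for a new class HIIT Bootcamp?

HIIT Express: starts 07:00 before HIIT Bootcamp ends 10:00, and ends 11:30 after HIIT Bootcamp starts 09:00 → overlap.
Cardio Express: starts 11:30 at or after HIIT Bootcamp ends 10:00 → clear.
Kettlebell Basics: starts 12:00 at or after HIIT Bootcamp ends 10:00 → clear.
Stretch Intro: starts 18:00 at or after HIIT Bootcamp ends 10:00 → clear.
HIIT Bootcamp overlaps HIIT Express.

No — it overlaps HIIT Express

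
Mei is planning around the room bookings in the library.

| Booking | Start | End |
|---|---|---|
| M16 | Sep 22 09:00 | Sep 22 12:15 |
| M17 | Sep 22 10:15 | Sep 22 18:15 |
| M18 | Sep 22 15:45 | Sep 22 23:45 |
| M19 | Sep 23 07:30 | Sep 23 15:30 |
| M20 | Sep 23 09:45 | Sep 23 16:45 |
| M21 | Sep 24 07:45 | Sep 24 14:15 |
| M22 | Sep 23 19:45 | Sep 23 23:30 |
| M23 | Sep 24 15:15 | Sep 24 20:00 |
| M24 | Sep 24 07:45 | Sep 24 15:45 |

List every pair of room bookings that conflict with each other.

M16 & M17, M17 & M18, M19 & M20, M21 & M24, M23 & M24

Sorted by start: M16, M17, M18, M19, M20, M22, M21, M24, M23.
M17 starts before M16 ends → M16 and M17 overlap.
M18 starts after M16 ends — done with M16.
M18 starts before M17 ends → M17 and M18 overlap.
M19 starts after M17 ends — done with M17.
M19 starts after M18 ends — done with M18.
M20 starts before M19 ends → M19 and M20 overlap.
M22 starts after M19 ends — done with M19.
M22 starts after M20 ends — done with M20.
M21 starts after M22 ends — done with M22.
M24 starts before M21 ends → M21 and M24 overlap.
M23 starts after M21 ends.
M23 starts before M24 ends → M24 and M23 overlap.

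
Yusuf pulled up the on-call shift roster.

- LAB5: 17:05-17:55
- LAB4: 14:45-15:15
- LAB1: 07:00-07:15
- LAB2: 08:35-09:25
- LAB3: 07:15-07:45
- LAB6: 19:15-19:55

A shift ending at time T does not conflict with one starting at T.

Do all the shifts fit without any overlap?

Yes

Sorted by start: LAB1, LAB3, LAB2, LAB4, LAB5, LAB6.
LAB3 starts exactly when LAB1 ends (back-to-back, no overlap) — done with LAB1.
LAB2 starts after LAB3 ends — done with LAB3.
LAB4 starts after LAB2 ends — done with LAB2.
LAB5 starts after LAB4 ends — done with LAB4.
LAB6 starts after LAB5 ends.
Every pair is clear; the schedule has no overlaps.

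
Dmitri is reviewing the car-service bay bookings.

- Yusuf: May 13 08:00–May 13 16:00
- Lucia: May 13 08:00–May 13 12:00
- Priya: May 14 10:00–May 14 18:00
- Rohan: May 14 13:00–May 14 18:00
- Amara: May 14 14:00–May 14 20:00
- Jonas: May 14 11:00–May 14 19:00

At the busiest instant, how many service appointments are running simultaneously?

4

Sweep the timeline, counting +1 at each start and −1 at each end (ends before starts at a tie):
May 13 08:00 start Lucia → 1
May 13 08:00 start Yusuf → 2
May 13 12:00 end Lucia → 1
May 13 16:00 end Yusuf → 0
May 14 10:00 start Priya → 1
May 14 11:00 start Jonas → 2
May 14 13:00 start Rohan → 3
May 14 14:00 start Amara → 4
May 14 18:00 end Priya → 3
May 14 18:00 end Rohan → 2
May 14 19:00 end Jonas → 1
May 14 20:00 end Amara → 0
Peak is 4, at May 14 14:00 (Amara, Jonas, Priya, Rohan).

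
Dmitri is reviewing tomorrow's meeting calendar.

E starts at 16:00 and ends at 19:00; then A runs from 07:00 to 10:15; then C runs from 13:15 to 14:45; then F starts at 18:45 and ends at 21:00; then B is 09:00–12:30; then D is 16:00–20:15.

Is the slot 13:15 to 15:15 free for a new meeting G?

A: ends 10:15 at or before G starts 13:15 → clear.
B: ends 12:30 at or before G starts 13:15 → clear.
C: starts 13:15 before G ends 15:15, and ends 14:45 after G starts 13:15 → overlap.
D: starts 16:00 at or after G ends 15:15 → clear.
E: starts 16:00 at or after G ends 15:15 → clear.
F: starts 18:45 at or after G ends 15:15 → clear.
G overlaps C.

No — it overlaps C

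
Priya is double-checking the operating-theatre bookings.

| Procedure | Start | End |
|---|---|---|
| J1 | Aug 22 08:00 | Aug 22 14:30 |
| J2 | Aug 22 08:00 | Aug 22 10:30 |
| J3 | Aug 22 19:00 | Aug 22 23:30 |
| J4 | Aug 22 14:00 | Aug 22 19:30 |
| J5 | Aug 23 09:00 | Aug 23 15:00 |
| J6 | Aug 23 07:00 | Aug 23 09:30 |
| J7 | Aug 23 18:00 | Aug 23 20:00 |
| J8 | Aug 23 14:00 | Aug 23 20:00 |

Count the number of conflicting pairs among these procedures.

Sorted by start: J1, J2, J4, J3, J6, J5, J8, J7.
J2 starts before J1 ends → J1 and J2 overlap.
J4 starts before J1 ends → J1 and J4 overlap.
J3 starts after J1 ends, so J1 has no further overlaps.
J4 starts after J2 ends, so J2 has no further overlaps.
J3 starts before J4 ends → J4 and J3 overlap.
J6 starts after J4 ends, so J4 has no further overlaps.
J6 starts after J3 ends, so J3 has no further overlaps.
J5 starts before J6 ends → J6 and J5 overlap.
J8 starts after J6 ends, so J6 has no further overlaps.
J8 starts before J5 ends → J5 and J8 overlap.
J7 starts after J5 ends.
J7 starts before J8 ends → J8 and J7 overlap.
Overlapping pairs: J1 & J2, J1 & J4, J3 & J4, J5 & J6, J5 & J8, J7 & J8 — 6 in total.

6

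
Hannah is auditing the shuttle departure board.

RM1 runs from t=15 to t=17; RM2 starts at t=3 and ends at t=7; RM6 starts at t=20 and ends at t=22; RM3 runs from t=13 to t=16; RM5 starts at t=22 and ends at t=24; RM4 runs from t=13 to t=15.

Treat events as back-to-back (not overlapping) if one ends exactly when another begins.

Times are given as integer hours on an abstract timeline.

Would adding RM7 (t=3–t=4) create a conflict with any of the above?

RM2: starts t=3 before RM7 ends t=4, and ends t=7 after RM7 starts t=3 → overlap.
RM3: starts t=13 at or after RM7 ends t=4 → clear.
RM4: starts t=13 at or after RM7 ends t=4 → clear.
RM1: starts t=15 at or after RM7 ends t=4 → clear.
RM6: starts t=20 at or after RM7 ends t=4 → clear.
RM5: starts t=22 at or after RM7 ends t=4 → clear.
RM7 overlaps RM2.

Yes — it overlaps RM2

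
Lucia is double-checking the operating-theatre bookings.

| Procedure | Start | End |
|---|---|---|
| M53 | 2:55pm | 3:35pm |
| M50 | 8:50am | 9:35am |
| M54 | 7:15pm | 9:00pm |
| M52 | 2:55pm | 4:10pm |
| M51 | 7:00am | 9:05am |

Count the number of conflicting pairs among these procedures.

2

Check each pair: they overlap iff neither finishes before the other starts.
Sorted by start: M51, M50, M52, M53, M54.
M50 starts before M51 ends → M51 and M50 overlap.
M52 starts after M51 ends — done with M51.
M52 starts after M50 ends — done with M50.
M53 starts before M52 ends → M52 and M53 overlap.
M54 starts after M52 ends.
M54 starts after M53 ends.
Overlapping pairs: M50 & M51, M52 & M53 — 2 in total.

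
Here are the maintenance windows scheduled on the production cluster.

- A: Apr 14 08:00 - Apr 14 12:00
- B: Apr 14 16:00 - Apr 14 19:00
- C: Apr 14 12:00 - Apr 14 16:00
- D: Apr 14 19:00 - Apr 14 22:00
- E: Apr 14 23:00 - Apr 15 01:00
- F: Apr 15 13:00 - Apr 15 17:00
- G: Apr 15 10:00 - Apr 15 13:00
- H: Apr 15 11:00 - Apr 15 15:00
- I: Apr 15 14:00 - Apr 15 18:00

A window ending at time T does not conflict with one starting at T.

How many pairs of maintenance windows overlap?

4

Check each pair: they overlap iff neither finishes before the other starts.
Sorted by start: A, C, B, D, E, G, H, F, I.
C starts exactly when A ends (back-to-back, no overlap) — done with A.
B starts exactly when C ends (back-to-back, no overlap) — done with C.
D starts exactly when B ends (back-to-back, no overlap) — done with B.
E starts after D ends — done with D.
G starts after E ends — done with E.
H starts before G ends → G and H overlap.
F starts exactly when G ends (back-to-back, no overlap) — done with G.
F starts before H ends → H and F overlap.
I starts before H ends → H and I overlap.
I starts before F ends → F and I overlap.
Overlapping pairs: F & H, F & I, G & H, H & I — 4 in total.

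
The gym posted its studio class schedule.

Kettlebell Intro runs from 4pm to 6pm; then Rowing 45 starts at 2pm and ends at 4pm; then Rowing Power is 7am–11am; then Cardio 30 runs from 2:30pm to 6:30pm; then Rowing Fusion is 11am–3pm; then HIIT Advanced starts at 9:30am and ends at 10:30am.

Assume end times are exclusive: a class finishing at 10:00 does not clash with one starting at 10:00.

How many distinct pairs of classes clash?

5

Sorted by start: Rowing Power, HIIT Advanced, Rowing Fusion, Rowing 45, Cardio 30, Kettlebell Intro.
HIIT Advanced starts before Rowing Power ends → Rowing Power and HIIT Advanced overlap.
Rowing Fusion starts exactly when Rowing Power ends (back-to-back, no overlap); Rowing Power is clear from here.
Rowing Fusion starts after HIIT Advanced ends; HIIT Advanced is clear from here.
Rowing 45 starts before Rowing Fusion ends → Rowing Fusion and Rowing 45 overlap.
Cardio 30 starts before Rowing Fusion ends → Rowing Fusion and Cardio 30 overlap.
Kettlebell Intro starts after Rowing Fusion ends.
Cardio 30 starts before Rowing 45 ends → Rowing 45 and Cardio 30 overlap.
Kettlebell Intro starts exactly when Rowing 45 ends (back-to-back, no overlap).
Kettlebell Intro starts before Cardio 30 ends → Cardio 30 and Kettlebell Intro overlap.
Overlapping pairs: Cardio 30 & Kettlebell Intro, Cardio 30 & Rowing 45, Cardio 30 & Rowing Fusion, HIIT Advanced & Rowing Power, Rowing 45 & Rowing Fusion — 5 in total.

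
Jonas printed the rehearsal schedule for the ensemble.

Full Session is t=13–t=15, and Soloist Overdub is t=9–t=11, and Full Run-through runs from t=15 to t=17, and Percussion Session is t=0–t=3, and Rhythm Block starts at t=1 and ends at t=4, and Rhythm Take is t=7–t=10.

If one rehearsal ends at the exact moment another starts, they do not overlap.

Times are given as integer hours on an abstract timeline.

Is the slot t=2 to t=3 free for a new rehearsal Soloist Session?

Percussion Session: starts t=0 before Soloist Session ends t=3, and ends t=3 after Soloist Session starts t=2 → overlap.
Rhythm Block: starts t=1 before Soloist Session ends t=3, and ends t=4 after Soloist Session starts t=2 → overlap.
Rhythm Take: starts t=7 at or after Soloist Session ends t=3 → clear.
Soloist Overdub: starts t=9 at or after Soloist Session ends t=3 → clear.
Full Session: starts t=13 at or after Soloist Session ends t=3 → clear.
Full Run-through: starts t=15 at or after Soloist Session ends t=3 → clear.
Soloist Session overlaps Percussion Session, Rhythm Block.

No — it overlaps Percussion Session, Rhythm Block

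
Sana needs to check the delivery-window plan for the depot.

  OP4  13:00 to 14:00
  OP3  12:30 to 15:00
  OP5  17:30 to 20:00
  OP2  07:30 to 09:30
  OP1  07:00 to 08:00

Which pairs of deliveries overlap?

OP1 & OP2, OP3 & OP4

Sorted by start: OP1, OP2, OP3, OP4, OP5.
OP2 starts before OP1 ends → OP1 and OP2 overlap.
OP3 starts after OP1 ends; OP1 is clear from here.
OP3 starts after OP2 ends; OP2 is clear from here.
OP4 starts before OP3 ends → OP3 and OP4 overlap.
OP5 starts after OP3 ends.
OP5 starts after OP4 ends.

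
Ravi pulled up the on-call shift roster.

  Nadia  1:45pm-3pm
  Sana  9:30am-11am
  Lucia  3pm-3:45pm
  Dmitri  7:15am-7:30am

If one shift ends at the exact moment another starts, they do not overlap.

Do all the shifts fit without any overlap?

Sorted by start: Dmitri, Sana, Nadia, Lucia.
Sana starts after Dmitri ends — done with Dmitri.
Nadia starts after Sana ends — done with Sana.
Lucia starts exactly when Nadia ends (back-to-back, no overlap).
Every pair is clear; the schedule has no overlaps.

Yes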